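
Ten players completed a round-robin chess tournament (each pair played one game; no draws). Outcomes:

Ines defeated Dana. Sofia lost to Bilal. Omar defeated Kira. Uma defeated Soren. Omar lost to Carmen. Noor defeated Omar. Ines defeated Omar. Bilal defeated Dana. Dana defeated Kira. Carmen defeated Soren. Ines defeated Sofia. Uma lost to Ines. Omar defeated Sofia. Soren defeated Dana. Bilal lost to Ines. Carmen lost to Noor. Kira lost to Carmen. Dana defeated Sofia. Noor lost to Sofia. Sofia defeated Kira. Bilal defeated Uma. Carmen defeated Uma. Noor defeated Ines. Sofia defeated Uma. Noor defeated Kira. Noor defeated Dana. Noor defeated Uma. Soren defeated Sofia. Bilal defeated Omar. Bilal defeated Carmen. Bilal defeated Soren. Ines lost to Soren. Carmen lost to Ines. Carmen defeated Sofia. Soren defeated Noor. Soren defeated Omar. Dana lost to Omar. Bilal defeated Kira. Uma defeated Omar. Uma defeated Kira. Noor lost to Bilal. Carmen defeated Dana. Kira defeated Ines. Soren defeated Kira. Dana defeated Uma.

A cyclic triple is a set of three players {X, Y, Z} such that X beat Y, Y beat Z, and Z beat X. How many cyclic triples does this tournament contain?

20

Win totals: Carmen 6, Ines 6, Dana 3, Uma 3, Kira 1, Bilal 8, Noor 6, Sofia 3, Soren 6, Omar 3.
A player with w wins dominates both others in C(w,2) triples; summing gives 15 + 15 + 3 + 3 + 0 + 28 + 15 + 3 + 15 + 3 = 100 transitive triples.
Total triples C(10,3) = 120, so cyclic triples = 120 − 100 = 20.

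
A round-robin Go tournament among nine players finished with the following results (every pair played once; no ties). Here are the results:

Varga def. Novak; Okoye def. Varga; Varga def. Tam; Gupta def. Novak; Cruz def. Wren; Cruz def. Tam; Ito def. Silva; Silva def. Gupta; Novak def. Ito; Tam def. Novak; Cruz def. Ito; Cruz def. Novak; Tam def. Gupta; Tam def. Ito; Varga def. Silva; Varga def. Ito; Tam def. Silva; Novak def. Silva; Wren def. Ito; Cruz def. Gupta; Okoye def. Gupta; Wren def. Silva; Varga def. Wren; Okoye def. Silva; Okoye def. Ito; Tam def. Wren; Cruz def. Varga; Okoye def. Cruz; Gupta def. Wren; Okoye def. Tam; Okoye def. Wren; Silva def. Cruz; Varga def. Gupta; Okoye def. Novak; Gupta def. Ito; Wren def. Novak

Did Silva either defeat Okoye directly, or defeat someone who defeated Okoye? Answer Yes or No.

No

Silva did not beat Okoye directly.
Silva beat Gupta, Cruz, but each of them lost to Okoye. No two-step path.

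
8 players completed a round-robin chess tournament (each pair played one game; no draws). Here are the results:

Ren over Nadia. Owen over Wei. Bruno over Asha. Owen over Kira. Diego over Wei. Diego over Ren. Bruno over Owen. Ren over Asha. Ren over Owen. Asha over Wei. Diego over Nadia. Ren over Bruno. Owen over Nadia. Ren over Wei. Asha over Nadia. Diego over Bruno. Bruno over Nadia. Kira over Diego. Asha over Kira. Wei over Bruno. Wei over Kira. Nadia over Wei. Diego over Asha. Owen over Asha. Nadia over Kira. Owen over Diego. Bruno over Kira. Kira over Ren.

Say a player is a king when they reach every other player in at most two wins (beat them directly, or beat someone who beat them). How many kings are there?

Asha cannot reach Owen in two steps.
Nadia cannot reach Asha, Owen in two steps.
Kira reaches everyone (king).
Bruno reaches everyone (king).
Wei reaches everyone (king).
Ren reaches everyone (king).
Diego reaches everyone (king).
Owen reaches everyone (king).
Kings: Kira, Bruno, Wei, Ren, Diego, Owen — 6.

6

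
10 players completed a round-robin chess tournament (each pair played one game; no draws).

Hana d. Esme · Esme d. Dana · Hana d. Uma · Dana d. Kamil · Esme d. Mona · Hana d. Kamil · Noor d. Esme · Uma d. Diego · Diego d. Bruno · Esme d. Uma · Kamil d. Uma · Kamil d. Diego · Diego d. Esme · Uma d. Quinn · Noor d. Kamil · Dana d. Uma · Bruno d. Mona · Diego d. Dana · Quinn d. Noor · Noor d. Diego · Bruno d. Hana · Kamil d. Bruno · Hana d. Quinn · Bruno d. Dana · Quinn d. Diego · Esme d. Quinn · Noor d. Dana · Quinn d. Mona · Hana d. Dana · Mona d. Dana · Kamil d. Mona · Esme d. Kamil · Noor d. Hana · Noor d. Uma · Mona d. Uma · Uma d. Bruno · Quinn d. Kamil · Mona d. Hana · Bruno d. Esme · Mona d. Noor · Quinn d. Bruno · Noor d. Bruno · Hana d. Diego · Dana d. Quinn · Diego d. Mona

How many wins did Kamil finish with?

4

Kamil's results: beat Bruno, Diego, Uma, Mona; lost to Quinn, Dana, Esme, Noor, Hana.
That is 4 wins.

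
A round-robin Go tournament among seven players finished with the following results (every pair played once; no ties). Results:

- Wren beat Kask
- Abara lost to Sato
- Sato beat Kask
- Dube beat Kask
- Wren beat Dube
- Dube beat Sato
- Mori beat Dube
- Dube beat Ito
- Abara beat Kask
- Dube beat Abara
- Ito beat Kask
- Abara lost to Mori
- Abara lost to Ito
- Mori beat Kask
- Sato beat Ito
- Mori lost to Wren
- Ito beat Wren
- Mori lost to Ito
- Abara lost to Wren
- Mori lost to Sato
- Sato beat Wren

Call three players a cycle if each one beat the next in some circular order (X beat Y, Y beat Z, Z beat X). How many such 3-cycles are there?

Win totals: Sato 5, Mori 3, Abara 1, Dube 4, Kask 0, Wren 4, Ito 4.
A player with w wins dominates both others in C(w,2) triples; summing gives 10 + 3 + 0 + 6 + 0 + 6 + 6 = 31 transitive triples.
Total triples C(7,3) = 35, so cyclic triples = 35 − 31 = 4.

4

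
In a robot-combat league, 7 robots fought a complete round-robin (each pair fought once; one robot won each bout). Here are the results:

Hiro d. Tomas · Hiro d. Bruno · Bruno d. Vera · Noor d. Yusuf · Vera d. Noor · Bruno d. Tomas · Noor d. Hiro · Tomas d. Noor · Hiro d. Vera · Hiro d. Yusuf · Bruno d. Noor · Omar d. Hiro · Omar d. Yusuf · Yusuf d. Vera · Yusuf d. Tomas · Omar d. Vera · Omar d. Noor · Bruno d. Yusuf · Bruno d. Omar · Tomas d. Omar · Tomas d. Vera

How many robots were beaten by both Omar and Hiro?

Omar beat: Yusuf, Vera, Noor, Hiro.
Hiro beat: Tomas, Yusuf, Vera, Bruno.
Both beat: Yusuf, Vera — 2.

2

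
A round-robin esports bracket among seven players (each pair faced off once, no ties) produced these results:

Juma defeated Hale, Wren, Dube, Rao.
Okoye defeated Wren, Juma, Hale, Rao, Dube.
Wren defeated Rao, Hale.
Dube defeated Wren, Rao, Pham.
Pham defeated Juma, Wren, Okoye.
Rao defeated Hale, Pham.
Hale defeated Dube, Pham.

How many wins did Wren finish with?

Wren's results: beat Rao, Hale; lost to Dube, Pham, Okoye, Juma.
That is 2 wins.

2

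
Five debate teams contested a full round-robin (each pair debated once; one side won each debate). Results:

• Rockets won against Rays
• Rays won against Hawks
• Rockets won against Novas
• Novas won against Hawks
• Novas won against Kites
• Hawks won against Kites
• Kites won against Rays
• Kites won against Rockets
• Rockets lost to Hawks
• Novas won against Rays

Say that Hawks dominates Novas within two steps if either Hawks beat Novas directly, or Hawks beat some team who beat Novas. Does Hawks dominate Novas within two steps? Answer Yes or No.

Yes

Hawks did not beat Novas directly.
Hawks beat Rockets, Kites. Of those, Rockets beat Novas.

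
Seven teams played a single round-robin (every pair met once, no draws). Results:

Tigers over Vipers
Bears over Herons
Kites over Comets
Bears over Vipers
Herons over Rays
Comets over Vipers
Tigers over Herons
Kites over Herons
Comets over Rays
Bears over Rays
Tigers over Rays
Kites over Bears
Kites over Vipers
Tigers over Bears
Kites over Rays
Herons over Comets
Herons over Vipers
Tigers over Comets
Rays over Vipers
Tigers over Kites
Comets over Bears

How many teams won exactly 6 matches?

1

Win totals: Rays 1, Vipers 0, Tigers 6, Bears 3, Comets 3, Kites 5, Herons 3.
Exactly 6: Tigers — 1 team.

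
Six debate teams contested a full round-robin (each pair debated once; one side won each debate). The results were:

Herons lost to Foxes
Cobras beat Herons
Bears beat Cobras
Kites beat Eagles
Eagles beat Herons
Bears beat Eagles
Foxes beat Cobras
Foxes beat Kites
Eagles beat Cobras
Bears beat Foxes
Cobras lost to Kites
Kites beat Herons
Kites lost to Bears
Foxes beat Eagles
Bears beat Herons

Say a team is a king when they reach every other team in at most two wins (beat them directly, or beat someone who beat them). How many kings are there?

1

Cobras cannot reach Kites, Bears, Foxes, Eagles in two steps.
Kites cannot reach Bears, Foxes in two steps.
Bears reaches everyone (king).
Foxes cannot reach Bears in two steps.
Eagles cannot reach Kites, Bears, Foxes in two steps.
Herons cannot reach Cobras, Kites, Bears, Foxes, Eagles in two steps.
Kings: Bears — 1.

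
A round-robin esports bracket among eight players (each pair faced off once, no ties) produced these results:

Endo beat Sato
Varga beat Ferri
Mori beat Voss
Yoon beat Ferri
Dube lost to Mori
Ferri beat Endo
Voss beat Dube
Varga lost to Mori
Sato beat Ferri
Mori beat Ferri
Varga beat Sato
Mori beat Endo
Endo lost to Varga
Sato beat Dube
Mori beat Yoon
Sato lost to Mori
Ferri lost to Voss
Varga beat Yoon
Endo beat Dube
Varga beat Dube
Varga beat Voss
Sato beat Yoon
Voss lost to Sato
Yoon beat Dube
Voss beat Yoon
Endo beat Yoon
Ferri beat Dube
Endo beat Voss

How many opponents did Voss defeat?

3

Voss' results: beat Dube, Yoon, Ferri; lost to Varga, Mori, Sato, Endo.
That is 3 wins.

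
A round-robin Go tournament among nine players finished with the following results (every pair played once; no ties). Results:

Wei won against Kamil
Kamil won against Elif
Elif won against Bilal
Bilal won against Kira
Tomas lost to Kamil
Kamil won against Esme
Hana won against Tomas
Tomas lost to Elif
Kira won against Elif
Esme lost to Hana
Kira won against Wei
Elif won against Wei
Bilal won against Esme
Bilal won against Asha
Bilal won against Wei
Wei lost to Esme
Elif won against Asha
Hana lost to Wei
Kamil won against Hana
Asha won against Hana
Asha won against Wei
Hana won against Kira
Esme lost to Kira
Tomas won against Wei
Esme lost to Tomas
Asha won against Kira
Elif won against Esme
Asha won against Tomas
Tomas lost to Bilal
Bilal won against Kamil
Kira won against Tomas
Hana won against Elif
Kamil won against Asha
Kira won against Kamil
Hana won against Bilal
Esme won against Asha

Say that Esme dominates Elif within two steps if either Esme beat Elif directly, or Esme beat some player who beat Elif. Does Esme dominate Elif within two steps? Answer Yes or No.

No

Esme did not beat Elif directly.
Esme beat Wei, Asha, but each of them lost to Elif. No two-step path.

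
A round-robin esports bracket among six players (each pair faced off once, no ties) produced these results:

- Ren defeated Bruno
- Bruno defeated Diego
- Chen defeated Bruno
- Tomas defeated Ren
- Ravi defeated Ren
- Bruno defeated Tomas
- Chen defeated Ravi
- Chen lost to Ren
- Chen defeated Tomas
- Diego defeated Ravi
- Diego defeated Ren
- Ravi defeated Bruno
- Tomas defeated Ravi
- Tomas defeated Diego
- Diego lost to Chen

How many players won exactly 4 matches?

Win totals: Ravi 2, Chen 4, Tomas 3, Bruno 2, Diego 2, Ren 2.
Exactly 4: Chen — 1 player.

1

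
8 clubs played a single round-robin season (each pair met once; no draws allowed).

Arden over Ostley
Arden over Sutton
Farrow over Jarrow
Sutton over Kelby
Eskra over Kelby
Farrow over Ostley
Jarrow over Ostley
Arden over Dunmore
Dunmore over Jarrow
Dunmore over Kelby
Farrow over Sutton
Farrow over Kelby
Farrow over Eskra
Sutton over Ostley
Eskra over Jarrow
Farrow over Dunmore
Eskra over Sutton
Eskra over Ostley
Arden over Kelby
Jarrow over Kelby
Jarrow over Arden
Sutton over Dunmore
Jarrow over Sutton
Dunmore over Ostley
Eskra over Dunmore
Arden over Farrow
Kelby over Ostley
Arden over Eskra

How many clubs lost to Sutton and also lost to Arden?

3

Sutton beat: Ostley, Kelby, Dunmore.
Arden beat: Ostley, Farrow, Kelby, Sutton, Eskra, Dunmore.
Both beat: Ostley, Kelby, Dunmore — 3.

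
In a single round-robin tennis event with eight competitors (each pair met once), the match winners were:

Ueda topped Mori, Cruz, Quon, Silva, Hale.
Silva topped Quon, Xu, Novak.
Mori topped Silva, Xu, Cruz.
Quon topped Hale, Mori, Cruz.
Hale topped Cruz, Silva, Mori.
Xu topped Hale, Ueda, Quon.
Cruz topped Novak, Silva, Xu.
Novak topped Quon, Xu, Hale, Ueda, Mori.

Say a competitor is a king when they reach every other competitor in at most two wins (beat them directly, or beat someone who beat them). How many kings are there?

5

Mori reaches everyone (king).
Quon cannot reach Ueda in two steps.
Xu cannot reach Novak in two steps.
Silva reaches everyone (king).
Novak reaches everyone (king).
Hale cannot reach Ueda in two steps.
Cruz reaches everyone (king).
Ueda reaches everyone (king).
Kings: Mori, Silva, Novak, Cruz, Ueda — 5.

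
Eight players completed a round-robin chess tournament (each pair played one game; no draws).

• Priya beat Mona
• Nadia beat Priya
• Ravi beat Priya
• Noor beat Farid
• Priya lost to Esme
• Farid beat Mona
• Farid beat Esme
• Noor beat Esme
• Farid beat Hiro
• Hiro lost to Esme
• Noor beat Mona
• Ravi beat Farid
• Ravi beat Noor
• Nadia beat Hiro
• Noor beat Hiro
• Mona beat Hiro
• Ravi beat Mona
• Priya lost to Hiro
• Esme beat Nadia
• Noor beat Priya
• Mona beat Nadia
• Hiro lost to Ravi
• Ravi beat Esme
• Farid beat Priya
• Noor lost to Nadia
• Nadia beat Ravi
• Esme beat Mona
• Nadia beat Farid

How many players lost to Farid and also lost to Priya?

1

Farid beat: Esme, Hiro, Priya, Mona.
Priya beat: Mona.
Both beat: Mona — 1.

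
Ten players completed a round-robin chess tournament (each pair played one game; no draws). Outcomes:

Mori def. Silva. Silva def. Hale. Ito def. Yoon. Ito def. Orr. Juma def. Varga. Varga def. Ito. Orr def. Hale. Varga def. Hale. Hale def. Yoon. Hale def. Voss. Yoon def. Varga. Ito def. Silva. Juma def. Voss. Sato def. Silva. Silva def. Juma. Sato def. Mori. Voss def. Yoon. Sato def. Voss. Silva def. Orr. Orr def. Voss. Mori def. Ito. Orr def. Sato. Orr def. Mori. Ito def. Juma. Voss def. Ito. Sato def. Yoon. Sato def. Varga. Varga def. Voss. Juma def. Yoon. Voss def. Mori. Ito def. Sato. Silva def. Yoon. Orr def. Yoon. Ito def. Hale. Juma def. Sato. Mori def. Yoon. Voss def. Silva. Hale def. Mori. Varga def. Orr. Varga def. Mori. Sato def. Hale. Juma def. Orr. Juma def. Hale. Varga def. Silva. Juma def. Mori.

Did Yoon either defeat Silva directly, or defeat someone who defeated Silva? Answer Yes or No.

Yes

Yoon did not beat Silva directly.
Yoon beat Varga. Of those, Varga beat Silva.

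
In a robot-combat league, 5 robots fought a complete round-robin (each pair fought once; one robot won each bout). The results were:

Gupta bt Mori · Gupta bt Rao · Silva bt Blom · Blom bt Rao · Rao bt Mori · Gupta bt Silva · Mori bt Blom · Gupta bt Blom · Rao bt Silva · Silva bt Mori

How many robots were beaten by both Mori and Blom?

0

Mori beat: Blom.
Blom beat: Rao.
No one was beaten by both.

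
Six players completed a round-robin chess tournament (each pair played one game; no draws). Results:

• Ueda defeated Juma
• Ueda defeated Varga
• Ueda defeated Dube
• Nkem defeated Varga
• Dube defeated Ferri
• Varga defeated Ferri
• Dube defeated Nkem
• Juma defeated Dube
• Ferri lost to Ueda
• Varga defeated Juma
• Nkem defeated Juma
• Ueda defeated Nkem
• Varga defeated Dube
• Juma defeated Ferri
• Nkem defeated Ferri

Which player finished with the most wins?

Win totals: Dube 2, Ueda 5, Nkem 3, Juma 2, Varga 3, Ferri 0.
Ueda leads with 5 wins (next highest: 3).

Ueda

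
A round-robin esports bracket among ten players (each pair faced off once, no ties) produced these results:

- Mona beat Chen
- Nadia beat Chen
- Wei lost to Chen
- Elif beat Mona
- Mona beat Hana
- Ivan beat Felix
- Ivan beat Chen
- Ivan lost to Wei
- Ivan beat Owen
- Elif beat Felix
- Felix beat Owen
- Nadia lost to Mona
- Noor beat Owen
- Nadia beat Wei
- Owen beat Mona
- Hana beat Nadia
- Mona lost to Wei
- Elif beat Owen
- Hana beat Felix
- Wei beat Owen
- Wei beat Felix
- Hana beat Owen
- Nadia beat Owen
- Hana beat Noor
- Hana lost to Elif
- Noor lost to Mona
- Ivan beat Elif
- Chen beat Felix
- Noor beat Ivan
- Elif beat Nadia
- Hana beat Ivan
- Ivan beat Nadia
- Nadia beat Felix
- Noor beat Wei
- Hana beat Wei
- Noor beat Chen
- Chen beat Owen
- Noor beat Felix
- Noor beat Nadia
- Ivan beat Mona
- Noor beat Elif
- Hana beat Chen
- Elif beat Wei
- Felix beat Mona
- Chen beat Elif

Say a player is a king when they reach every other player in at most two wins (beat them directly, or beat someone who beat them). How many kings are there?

6

Hana reaches everyone (king).
Elif reaches everyone (king).
Owen cannot reach Elif, Felix, Wei, Ivan in two steps.
Felix cannot reach Elif, Wei, Ivan in two steps.
Wei reaches everyone (king).
Ivan reaches everyone (king).
Mona reaches everyone (king).
Noor reaches everyone (king).
Chen cannot reach Noor in two steps.
Nadia cannot reach Hana, Noor in two steps.
Kings: Hana, Elif, Wei, Ivan, Mona, Noor — 6.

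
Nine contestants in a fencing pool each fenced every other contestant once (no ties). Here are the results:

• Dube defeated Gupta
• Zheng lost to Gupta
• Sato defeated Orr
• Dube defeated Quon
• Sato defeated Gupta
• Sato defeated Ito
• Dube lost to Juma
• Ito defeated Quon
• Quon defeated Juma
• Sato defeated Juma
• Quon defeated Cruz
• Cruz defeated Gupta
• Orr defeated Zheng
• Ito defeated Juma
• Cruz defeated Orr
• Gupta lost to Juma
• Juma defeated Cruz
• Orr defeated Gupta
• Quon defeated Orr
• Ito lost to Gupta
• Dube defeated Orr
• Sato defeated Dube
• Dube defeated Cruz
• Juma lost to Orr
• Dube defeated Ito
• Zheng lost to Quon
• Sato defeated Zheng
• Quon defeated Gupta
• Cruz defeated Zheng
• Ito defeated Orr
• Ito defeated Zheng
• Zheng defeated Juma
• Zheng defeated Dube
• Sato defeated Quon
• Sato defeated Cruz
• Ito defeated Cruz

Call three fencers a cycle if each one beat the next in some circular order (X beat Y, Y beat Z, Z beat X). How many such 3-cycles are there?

15

Win totals: Ito 5, Gupta 2, Quon 5, Orr 3, Zheng 2, Sato 8, Cruz 3, Dube 5, Juma 3.
A fencer with w wins dominates both others in C(w,2) triples; summing gives 10 + 1 + 10 + 3 + 1 + 28 + 3 + 10 + 3 = 69 transitive triples.
Total triples C(9,3) = 84, so cyclic triples = 84 − 69 = 15.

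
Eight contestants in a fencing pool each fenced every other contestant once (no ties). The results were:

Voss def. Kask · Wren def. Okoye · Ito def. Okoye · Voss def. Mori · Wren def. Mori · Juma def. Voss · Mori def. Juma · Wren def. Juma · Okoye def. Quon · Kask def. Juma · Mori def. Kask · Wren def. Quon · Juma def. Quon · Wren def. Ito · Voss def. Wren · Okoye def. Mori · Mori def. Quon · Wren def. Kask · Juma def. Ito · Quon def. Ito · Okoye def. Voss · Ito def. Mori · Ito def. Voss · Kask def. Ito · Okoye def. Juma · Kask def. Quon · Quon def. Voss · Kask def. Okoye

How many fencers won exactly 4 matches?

Win totals: Juma 3, Okoye 4, Quon 2, Ito 3, Mori 3, Kask 4, Voss 3, Wren 6.
Exactly 4: Okoye, Kask — 2 fencers.

2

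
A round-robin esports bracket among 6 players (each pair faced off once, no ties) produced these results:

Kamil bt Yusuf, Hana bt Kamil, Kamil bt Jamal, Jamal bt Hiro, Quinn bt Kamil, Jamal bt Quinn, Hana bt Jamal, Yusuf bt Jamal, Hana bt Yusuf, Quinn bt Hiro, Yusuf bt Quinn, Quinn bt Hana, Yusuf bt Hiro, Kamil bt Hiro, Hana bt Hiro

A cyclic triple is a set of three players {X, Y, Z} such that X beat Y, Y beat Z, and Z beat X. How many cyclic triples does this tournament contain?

Win totals: Jamal 2, Yusuf 3, Quinn 3, Kamil 3, Hana 4, Hiro 0.
A player with w wins dominates both others in C(w,2) triples; summing gives 1 + 3 + 3 + 3 + 6 + 0 = 16 transitive triples.
Total triples C(6,3) = 20, so cyclic triples = 20 − 16 = 4.

4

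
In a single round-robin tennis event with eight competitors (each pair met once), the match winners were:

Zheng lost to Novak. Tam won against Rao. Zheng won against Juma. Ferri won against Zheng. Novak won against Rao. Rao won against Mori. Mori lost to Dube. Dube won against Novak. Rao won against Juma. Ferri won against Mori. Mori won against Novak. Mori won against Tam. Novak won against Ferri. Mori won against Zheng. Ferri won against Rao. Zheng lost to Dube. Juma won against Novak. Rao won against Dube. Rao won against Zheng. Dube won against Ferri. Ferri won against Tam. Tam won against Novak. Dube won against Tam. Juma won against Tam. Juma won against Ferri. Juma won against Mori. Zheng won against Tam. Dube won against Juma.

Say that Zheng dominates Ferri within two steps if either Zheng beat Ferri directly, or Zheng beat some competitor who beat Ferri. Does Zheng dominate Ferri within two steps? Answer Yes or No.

Yes

Zheng did not beat Ferri directly.
Zheng beat Tam, Juma. Of those, Juma beat Ferri.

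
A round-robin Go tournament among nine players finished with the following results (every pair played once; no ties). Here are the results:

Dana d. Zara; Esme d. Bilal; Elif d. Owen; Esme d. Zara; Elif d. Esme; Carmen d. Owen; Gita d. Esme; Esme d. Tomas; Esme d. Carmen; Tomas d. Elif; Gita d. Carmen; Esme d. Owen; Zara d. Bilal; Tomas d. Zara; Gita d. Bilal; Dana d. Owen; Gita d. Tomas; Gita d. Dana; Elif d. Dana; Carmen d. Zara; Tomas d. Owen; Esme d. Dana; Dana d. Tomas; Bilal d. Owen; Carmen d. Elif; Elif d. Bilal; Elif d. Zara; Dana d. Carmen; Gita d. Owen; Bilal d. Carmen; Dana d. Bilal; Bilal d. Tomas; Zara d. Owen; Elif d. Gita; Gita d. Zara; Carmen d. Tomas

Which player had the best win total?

Gita

Win totals: Dana 5, Zara 2, Gita 7, Esme 6, Owen 0, Elif 6, Bilal 3, Carmen 4, Tomas 3.
Gita leads with 7 wins (next highest: 6).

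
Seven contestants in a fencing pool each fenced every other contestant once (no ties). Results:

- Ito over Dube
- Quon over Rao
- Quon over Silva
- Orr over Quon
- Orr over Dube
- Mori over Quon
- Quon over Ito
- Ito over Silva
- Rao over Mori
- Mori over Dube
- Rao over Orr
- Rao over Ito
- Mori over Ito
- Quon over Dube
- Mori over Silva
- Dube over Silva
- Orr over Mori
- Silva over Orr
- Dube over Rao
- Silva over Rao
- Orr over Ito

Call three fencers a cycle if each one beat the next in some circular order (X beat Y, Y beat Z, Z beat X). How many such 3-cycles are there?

Win totals: Quon 4, Ito 2, Dube 2, Mori 4, Rao 3, Silva 2, Orr 4.
A fencer with w wins dominates both others in C(w,2) triples; summing gives 6 + 1 + 1 + 6 + 3 + 1 + 6 = 24 transitive triples.
Total triples C(7,3) = 35, so cyclic triples = 35 − 24 = 11.

11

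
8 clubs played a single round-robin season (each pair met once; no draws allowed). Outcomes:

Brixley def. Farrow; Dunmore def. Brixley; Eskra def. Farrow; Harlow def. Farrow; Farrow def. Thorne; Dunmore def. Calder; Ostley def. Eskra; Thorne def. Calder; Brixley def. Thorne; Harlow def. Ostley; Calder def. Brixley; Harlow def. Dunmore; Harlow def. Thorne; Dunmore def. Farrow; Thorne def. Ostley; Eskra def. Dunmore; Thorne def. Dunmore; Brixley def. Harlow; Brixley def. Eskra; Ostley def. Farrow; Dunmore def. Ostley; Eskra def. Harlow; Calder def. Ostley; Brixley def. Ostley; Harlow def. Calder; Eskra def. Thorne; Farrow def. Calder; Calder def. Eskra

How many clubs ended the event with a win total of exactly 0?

Win totals: Calder 3, Eskra 4, Harlow 5, Thorne 3, Brixley 5, Ostley 2, Farrow 2, Dunmore 4.
No club has exactly 0 wins.

0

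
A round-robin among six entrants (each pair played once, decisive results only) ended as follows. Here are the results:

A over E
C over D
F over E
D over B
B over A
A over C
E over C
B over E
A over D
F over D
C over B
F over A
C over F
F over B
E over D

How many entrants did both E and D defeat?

0

E beat: C, D.
D beat: B.
No one was beaten by both.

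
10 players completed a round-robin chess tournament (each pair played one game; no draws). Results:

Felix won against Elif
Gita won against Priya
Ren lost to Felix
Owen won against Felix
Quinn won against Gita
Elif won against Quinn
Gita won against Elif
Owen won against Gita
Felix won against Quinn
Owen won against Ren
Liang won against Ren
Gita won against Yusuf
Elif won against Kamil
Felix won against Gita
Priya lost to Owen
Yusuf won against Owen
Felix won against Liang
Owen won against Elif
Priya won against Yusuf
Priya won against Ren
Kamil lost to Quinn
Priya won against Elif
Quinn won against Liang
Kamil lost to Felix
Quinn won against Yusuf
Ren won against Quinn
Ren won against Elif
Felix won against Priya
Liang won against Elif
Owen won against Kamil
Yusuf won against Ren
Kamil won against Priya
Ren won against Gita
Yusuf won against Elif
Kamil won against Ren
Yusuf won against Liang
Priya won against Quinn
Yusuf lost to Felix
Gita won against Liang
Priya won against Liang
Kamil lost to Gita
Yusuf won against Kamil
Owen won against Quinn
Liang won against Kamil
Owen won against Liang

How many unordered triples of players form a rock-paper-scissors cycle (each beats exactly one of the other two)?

20

Win totals: Liang 3, Felix 8, Quinn 4, Owen 8, Gita 5, Yusuf 5, Elif 2, Ren 3, Kamil 2, Priya 5.
A player with w wins dominates both others in C(w,2) triples; summing gives 3 + 28 + 6 + 28 + 10 + 10 + 1 + 3 + 1 + 10 = 100 transitive triples.
Total triples C(10,3) = 120, so cyclic triples = 120 − 100 = 20.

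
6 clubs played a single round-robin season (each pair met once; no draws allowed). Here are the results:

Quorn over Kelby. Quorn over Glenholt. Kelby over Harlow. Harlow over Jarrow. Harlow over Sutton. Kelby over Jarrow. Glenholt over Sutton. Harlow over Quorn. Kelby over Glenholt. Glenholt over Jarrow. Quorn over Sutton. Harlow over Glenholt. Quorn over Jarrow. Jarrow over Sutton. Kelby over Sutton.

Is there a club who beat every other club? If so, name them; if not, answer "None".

None

Highest win total is Quorn with 4 (out of 5 possible).
Quorn lost to Harlow, so no club went undefeated.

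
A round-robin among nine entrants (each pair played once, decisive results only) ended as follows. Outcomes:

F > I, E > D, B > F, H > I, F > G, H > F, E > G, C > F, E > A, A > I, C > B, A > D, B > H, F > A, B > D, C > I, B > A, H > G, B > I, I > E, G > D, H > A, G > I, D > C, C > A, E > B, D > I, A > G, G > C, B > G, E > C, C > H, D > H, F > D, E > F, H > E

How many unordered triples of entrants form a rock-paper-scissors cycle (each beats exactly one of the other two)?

Win totals: A 3, B 6, C 5, D 3, E 6, F 4, G 3, H 5, I 1.
An entrant with w wins dominates both others in C(w,2) triples; summing gives 3 + 15 + 10 + 3 + 15 + 6 + 3 + 10 + 0 = 65 transitive triples.
Total triples C(9,3) = 84, so cyclic triples = 84 − 65 = 19.

19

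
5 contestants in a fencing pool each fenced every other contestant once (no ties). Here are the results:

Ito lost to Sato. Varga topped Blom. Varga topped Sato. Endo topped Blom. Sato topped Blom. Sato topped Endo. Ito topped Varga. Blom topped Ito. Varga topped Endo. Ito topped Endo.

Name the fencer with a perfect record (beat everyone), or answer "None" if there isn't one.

Highest win total is Varga with 3 (out of 4 possible).
Varga lost to Ito, so no fencer went undefeated.

None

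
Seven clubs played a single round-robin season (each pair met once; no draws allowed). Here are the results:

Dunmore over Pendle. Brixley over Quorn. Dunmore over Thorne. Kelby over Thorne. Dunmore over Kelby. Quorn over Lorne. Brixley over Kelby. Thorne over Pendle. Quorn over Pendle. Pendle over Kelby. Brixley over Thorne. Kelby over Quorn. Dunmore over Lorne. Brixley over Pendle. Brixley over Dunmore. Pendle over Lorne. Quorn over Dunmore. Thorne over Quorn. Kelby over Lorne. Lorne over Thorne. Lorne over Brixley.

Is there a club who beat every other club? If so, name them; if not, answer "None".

None

Highest win total is Brixley with 5 (out of 6 possible).
Brixley lost to Lorne, so no club went undefeated.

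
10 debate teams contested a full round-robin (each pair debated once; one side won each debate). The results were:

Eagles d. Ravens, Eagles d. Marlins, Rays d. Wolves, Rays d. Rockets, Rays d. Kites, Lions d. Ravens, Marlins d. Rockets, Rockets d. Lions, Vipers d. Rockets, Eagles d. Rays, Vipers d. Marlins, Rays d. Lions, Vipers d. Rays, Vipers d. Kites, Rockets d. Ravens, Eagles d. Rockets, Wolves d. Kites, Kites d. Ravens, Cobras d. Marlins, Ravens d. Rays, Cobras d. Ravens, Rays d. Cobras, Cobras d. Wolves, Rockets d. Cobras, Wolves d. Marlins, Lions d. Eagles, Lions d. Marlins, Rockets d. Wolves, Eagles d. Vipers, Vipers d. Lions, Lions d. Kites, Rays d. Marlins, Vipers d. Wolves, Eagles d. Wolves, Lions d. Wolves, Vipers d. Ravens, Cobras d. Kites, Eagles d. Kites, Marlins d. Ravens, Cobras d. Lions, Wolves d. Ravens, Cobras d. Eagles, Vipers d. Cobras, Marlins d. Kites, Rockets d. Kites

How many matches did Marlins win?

Marlins' results: beat Rockets, Ravens, Kites; lost to Vipers, Lions, Rays, Wolves, Cobras, Eagles.
That is 3 wins.

3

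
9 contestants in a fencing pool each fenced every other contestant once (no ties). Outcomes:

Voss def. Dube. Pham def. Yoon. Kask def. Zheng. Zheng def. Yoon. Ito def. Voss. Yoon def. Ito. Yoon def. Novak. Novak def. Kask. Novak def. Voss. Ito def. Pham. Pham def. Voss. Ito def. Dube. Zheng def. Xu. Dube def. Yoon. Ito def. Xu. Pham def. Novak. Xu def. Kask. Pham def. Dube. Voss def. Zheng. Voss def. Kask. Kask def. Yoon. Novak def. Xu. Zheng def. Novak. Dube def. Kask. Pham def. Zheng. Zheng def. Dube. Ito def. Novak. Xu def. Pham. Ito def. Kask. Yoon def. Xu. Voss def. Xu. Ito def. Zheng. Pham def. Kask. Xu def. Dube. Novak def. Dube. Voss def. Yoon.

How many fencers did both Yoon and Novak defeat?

1

Yoon beat: Xu, Novak, Ito.
Novak beat: Xu, Voss, Dube, Kask.
Both beat: Xu — 1.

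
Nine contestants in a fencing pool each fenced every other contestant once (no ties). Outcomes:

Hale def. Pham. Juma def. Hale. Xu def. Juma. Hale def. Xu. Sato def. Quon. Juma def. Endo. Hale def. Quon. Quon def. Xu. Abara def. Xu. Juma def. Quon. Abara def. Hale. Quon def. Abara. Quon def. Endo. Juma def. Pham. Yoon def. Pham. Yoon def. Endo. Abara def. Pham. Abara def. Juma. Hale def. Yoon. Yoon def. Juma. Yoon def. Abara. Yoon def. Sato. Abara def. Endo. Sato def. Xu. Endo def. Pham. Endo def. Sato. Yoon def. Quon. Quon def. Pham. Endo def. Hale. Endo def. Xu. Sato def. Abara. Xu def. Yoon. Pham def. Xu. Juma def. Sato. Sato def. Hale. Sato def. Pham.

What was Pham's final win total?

1

Pham's results: beat Xu; lost to Endo, Quon, Abara, Sato, Juma, Hale, Yoon.
That is 1 win.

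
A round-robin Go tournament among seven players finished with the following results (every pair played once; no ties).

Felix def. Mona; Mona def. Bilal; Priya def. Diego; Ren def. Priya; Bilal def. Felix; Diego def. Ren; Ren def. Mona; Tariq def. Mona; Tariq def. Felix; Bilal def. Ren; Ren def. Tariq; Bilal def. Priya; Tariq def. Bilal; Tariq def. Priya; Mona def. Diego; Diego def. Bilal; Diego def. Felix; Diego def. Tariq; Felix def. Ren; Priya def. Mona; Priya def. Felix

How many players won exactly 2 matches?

Win totals: Mona 2, Bilal 3, Ren 3, Diego 4, Felix 2, Tariq 4, Priya 3.
Exactly 2: Mona, Felix — 2 players.

2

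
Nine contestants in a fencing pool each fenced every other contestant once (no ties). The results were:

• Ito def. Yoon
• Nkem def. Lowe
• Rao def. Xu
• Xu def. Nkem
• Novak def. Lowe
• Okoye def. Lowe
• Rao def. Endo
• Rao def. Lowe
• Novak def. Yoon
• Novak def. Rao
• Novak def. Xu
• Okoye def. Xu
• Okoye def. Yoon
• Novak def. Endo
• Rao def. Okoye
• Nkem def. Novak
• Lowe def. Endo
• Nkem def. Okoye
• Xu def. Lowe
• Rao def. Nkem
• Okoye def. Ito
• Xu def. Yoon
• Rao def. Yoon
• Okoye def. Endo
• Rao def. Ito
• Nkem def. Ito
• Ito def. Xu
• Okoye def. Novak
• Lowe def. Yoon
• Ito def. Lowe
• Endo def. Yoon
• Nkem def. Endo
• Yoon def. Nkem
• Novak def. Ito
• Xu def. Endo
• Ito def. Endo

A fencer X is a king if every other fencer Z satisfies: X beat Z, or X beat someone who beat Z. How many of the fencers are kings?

Xu cannot reach Rao in two steps.
Endo cannot reach Xu, Rao, Novak, Lowe, Okoye, Ito in two steps.
Rao reaches everyone (king).
Novak reaches everyone (king).
Lowe cannot reach Xu, Rao, Novak, Okoye, Ito in two steps.
Nkem reaches everyone (king).
Yoon cannot reach Xu, Rao in two steps.
Okoye reaches everyone (king).
Ito cannot reach Rao, Novak, Okoye in two steps.
Kings: Rao, Novak, Nkem, Okoye — 4.

4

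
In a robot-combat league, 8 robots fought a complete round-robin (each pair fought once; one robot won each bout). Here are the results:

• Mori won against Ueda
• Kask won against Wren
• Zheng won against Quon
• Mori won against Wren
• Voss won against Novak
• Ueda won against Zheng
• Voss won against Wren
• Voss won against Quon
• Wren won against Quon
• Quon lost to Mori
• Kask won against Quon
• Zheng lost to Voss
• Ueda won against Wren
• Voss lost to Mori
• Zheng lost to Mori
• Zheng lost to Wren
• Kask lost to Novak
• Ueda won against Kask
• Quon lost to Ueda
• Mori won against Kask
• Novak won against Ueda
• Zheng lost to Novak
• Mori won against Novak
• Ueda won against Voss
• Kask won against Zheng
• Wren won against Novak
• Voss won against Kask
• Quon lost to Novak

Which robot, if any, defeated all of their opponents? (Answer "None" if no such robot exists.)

Mori has 7 wins out of 7 opponents — a perfect record.

Mori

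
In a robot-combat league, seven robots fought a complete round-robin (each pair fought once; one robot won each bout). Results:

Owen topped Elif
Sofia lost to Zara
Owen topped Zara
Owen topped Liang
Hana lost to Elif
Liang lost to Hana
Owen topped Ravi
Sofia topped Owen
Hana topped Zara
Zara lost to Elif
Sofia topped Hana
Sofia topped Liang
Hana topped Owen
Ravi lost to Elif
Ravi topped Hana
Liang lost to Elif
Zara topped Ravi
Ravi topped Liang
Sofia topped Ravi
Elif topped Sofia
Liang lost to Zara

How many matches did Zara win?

Zara's results: beat Liang, Sofia, Ravi; lost to Elif, Owen, Hana.
That is 3 wins.

3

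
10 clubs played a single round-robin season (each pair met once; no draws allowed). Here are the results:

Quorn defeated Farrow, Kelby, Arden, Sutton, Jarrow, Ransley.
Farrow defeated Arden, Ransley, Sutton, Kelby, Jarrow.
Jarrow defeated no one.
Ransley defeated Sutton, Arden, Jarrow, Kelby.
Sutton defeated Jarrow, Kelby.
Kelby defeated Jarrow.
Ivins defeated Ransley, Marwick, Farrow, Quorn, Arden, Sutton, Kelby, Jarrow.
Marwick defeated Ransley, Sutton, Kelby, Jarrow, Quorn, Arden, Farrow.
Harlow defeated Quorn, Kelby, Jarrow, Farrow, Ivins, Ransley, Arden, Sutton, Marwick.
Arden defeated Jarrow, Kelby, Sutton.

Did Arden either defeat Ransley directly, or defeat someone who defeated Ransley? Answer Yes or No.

Arden did not beat Ransley directly.
Arden beat Sutton, Jarrow, Kelby, but each of them lost to Ransley. No two-step path.

No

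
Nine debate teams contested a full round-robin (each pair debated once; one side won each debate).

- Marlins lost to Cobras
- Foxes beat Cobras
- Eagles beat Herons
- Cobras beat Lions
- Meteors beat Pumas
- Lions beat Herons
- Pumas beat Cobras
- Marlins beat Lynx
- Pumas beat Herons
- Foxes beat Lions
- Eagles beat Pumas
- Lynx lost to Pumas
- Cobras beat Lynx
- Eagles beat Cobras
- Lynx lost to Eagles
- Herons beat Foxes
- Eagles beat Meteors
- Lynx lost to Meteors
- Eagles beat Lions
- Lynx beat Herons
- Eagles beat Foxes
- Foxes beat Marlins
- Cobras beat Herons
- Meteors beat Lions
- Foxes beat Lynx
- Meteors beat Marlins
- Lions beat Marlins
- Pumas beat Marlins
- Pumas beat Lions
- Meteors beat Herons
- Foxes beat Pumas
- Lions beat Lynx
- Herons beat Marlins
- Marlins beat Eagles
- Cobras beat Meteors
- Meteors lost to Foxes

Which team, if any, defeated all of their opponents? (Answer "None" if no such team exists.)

Highest win total is Eagles with 7 (out of 8 possible).
Eagles lost to Marlins, so no team went undefeated.

None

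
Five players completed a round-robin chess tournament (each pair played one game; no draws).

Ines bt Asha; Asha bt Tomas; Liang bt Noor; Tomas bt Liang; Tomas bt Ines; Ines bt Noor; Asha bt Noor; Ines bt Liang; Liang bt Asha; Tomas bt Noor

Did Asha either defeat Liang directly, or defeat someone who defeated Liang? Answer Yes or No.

Asha did not beat Liang directly.
Asha beat Noor, Tomas. Of those, Tomas beat Liang.

Yes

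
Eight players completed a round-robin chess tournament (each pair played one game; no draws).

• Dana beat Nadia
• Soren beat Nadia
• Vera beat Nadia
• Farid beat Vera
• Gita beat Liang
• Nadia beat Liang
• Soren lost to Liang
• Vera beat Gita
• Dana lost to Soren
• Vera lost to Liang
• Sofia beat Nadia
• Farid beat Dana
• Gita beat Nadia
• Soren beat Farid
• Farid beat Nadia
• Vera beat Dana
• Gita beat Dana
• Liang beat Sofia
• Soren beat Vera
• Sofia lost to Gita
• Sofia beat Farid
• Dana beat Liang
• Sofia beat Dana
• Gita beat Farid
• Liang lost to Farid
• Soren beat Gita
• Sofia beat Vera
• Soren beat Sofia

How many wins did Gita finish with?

Gita's results: beat Nadia, Dana, Sofia, Farid, Liang; lost to Soren, Vera.
That is 5 wins.

5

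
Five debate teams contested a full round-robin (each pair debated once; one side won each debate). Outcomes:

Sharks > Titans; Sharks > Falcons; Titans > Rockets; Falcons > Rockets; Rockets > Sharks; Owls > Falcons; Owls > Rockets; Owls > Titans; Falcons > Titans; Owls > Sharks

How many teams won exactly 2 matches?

Win totals: Owls 4, Titans 1, Falcons 2, Rockets 1, Sharks 2.
Exactly 2: Falcons, Sharks — 2 teams.

2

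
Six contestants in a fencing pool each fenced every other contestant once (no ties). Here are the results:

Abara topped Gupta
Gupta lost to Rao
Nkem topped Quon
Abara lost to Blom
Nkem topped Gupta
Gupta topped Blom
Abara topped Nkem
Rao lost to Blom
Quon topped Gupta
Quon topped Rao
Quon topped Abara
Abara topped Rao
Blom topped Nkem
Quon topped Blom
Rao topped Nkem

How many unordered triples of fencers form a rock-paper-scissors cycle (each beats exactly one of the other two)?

6

Of the C(6,3) = 20 triples, the cyclic ones are: {Abara, Quon, Nkem}; {Abara, Blom, Gupta}; {Quon, Rao, Nkem}; {Quon, Blom, Nkem}; {Rao, Blom, Gupta}; {Blom, Gupta, Nkem}.
That is 6.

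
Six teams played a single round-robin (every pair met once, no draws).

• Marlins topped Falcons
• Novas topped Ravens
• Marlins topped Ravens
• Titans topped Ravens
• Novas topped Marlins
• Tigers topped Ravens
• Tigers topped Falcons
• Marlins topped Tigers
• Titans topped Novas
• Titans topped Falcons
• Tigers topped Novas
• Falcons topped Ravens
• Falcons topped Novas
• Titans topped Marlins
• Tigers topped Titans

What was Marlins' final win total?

Marlins' results: beat Falcons, Tigers, Ravens; lost to Novas, Titans.
That is 3 wins.

3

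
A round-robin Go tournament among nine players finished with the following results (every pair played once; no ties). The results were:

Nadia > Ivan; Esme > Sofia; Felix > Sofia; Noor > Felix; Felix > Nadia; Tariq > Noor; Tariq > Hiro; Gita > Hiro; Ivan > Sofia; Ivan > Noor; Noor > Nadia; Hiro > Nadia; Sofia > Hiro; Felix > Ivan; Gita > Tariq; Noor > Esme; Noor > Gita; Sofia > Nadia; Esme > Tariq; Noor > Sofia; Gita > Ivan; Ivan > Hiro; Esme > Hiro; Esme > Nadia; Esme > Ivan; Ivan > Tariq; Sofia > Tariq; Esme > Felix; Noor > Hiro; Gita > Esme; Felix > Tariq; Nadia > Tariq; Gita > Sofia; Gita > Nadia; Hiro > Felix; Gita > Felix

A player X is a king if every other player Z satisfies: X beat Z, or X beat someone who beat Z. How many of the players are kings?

Gita reaches everyone (king).
Tariq cannot reach Ivan in two steps.
Nadia cannot reach Gita, Felix, Esme in two steps.
Sofia cannot reach Gita, Esme in two steps.
Felix cannot reach Gita, Esme in two steps.
Esme cannot reach Gita in two steps.
Noor reaches everyone (king).
Ivan reaches everyone (king).
Hiro cannot reach Gita, Esme, Noor in two steps.
Kings: Gita, Noor, Ivan — 3.

3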